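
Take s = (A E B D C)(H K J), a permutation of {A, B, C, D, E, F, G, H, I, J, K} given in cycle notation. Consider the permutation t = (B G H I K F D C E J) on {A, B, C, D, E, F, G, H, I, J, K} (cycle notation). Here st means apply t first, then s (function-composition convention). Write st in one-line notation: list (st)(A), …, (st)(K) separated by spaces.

E G B A H C K I J D F

For each element, apply t then s: A → A → E; B → G → G; C → E → B; D → C → A; E → J → H; F → D → C; G → H → K; H → I → I; I → K → J; J → B → D; K → F → F.
So st in one-line form is E G B A H C K I J D F.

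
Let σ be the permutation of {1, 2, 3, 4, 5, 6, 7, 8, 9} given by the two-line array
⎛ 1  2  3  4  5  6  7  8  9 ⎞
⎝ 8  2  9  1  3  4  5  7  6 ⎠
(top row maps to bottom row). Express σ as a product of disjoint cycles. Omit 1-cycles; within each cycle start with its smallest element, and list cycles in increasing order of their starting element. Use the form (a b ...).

(1 8 7 5 3 9 6 4)

Start at 1 and follow images: 1 → 8 → 7 → 5 → 3 → 9 → 6 → 4 → 1, giving the cycle (1 8 7 5 3 9 6 4).
Repeating from the next unused element and collecting all non-trivial cycles gives (1 8 7 5 3 9 6 4).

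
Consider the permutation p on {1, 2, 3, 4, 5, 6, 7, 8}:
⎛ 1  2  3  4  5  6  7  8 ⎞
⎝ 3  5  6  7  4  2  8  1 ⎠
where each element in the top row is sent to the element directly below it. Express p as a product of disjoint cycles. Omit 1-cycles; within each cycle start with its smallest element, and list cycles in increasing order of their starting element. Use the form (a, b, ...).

From 1: 1 → 3 → 6 → 2 → 5 → 4 → 7 → 8 → 1, closing the cycle (1, 3, 6, 2, 5, 4, 7, 8).
Repeating from the next unused element and collecting all non-trivial cycles gives (1, 3, 6, 2, 5, 4, 7, 8).

(1, 3, 6, 2, 5, 4, 7, 8)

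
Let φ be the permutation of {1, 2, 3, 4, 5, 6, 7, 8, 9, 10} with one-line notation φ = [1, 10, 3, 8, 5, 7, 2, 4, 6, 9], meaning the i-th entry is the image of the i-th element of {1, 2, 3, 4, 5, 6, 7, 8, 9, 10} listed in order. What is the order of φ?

Decomposing into disjoint cycles gives cycle lengths 5, 2, 1, 1, 1.
The order is lcm(5, 2) = 10.

10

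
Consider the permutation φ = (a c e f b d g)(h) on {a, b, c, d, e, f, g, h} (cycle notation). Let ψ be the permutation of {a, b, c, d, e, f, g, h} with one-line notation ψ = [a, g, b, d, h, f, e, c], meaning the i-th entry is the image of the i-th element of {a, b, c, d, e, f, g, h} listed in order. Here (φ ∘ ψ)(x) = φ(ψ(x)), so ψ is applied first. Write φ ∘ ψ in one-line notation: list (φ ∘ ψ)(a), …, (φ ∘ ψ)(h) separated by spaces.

c a d g h b f e

(φ ∘ ψ)(x) = φ(ψ(x)). Computing each image: φ(ψ(a)) = φ(a) = c, φ(ψ(b)) = φ(g) = a, φ(ψ(c)) = φ(b) = d, φ(ψ(d)) = φ(d) = g, φ(ψ(e)) = φ(h) = h, φ(ψ(f)) = φ(f) = b, φ(ψ(g)) = φ(e) = f, φ(ψ(h)) = φ(c) = e.
Hence φ ∘ ψ = [c a d g h b f e].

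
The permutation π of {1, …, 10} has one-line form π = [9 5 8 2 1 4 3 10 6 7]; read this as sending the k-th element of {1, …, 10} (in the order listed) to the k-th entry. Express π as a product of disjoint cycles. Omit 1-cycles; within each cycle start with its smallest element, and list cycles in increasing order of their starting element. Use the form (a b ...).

Start at 1 and follow images: 1 → 9 → 6 → 4 → 2 → 5 → 1, giving the cycle (1 9 6 4 2 5).
Continuing from each remaining unvisited element yields (1 9 6 4 2 5)(3 8 10 7).

(1 9 6 4 2 5)(3 8 10 7)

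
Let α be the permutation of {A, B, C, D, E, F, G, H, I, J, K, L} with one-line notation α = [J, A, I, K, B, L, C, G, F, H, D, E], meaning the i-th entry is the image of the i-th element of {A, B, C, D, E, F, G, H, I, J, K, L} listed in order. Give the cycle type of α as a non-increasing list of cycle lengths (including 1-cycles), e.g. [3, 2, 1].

The disjoint cycles are (A, J, H, G, C, I, F, L, E, B)(D, K), with lengths 10, 2 in non-increasing order.

[10, 2]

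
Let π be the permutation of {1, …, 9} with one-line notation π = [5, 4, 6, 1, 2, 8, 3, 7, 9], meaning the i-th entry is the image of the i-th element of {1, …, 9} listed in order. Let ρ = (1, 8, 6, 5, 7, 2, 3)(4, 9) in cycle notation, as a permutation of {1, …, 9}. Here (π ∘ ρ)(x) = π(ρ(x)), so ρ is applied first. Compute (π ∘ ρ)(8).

8

First apply ρ: ρ(8) = 6, then π(6) = 8. Thus (π ∘ ρ)(8) = 8.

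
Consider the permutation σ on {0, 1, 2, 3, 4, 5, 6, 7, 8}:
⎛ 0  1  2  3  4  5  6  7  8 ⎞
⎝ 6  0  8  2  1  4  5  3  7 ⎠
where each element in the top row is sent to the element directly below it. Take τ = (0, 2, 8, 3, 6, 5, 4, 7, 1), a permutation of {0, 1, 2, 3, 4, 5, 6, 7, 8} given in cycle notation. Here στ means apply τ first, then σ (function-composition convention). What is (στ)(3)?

5

(στ)(3) = σ(τ(3)). τ(3) = 6, then σ(6) = 5. So (στ)(3) = 5.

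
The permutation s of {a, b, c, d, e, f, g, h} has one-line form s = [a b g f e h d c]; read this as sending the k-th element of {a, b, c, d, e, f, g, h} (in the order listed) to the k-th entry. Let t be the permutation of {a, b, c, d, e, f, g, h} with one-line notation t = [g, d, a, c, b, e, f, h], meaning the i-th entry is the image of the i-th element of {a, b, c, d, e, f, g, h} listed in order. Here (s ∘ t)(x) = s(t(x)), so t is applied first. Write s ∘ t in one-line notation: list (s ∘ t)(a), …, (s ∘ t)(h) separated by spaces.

d f a g b e h c

Chase each element through t then s: a → g → d; b → d → f; c → a → a; d → c → g; e → b → b; f → e → e; g → f → h; h → h → c.
Collecting the images, s ∘ t = [d f a g b e h c].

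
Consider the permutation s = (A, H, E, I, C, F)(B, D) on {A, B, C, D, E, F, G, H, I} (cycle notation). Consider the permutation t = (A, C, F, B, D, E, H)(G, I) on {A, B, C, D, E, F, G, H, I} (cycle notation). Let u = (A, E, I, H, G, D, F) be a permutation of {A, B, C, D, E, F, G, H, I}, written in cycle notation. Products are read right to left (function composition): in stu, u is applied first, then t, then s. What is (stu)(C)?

A

(stu)(C) = s(t(u(C))). u(C) = C, then t(C) = F, then s(F) = A, so the result is A.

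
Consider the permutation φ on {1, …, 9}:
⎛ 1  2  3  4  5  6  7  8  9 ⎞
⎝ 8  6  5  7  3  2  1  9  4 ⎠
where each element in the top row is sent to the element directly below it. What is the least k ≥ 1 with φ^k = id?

10

Decomposing into disjoint cycles gives cycle lengths 5, 2, 2.
The order of φ is the least common multiple of its cycle lengths: lcm(5, 2, 2) = 10.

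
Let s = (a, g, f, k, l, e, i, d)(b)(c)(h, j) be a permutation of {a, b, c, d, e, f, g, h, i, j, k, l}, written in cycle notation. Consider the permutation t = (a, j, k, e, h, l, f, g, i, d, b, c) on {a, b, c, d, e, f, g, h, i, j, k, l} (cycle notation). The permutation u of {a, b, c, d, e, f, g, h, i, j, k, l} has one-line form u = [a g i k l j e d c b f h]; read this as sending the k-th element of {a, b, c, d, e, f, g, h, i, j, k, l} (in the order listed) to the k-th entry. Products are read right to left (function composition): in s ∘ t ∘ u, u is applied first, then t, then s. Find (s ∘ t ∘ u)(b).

d

Chase b: u(b) = g; t(g) = i; s(i) = d. Hence (s ∘ t ∘ u)(b) = d.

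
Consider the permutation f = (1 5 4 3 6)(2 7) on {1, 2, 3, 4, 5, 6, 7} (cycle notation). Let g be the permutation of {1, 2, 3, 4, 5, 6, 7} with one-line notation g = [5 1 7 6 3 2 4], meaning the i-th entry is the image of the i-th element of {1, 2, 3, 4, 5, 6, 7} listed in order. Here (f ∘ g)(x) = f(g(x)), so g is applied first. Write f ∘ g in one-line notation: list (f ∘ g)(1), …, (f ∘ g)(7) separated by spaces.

Chase each element through g then f: 1 → 5 → 4; 2 → 1 → 5; 3 → 7 → 2; 4 → 6 → 1; 5 → 3 → 6; 6 → 2 → 7; 7 → 4 → 3.
Collecting the images, f ∘ g = [4 5 2 1 6 7 3].

4 5 2 1 6 7 3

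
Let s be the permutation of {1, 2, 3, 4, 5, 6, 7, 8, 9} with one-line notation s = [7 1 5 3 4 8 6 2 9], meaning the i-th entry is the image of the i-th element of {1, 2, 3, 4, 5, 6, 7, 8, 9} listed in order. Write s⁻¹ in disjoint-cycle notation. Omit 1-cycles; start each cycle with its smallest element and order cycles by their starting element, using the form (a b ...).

The cycle decomposition of s is (1 7 6 8 2)(3 5 4).
The inverse reverses every cycle; in canonical form, s⁻¹ = (1 2 8 6 7)(3 4 5).

(1 2 8 6 7)(3 4 5)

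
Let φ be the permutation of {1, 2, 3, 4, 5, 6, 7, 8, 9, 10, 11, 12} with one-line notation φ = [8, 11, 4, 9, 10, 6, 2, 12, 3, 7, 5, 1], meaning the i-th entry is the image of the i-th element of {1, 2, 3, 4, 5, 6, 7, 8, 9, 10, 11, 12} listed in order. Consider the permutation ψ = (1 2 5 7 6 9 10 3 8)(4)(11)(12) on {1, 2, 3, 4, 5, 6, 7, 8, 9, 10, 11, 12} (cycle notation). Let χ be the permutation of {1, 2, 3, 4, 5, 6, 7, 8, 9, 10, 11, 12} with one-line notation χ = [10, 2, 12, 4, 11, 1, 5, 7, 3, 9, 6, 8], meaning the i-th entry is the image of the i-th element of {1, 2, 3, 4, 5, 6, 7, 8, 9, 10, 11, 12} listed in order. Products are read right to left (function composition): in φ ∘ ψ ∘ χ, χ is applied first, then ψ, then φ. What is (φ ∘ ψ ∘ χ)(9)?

12

(φ ∘ ψ ∘ χ)(9) = φ(ψ(χ(9))). χ(9) = 3, then ψ(3) = 8, then φ(8) = 12, so the result is 12.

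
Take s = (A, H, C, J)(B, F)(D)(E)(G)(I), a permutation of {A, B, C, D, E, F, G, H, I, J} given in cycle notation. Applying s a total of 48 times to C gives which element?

C lies in the 4-cycle (A, H, C, J).
Powers repeat with period 4 on this cycle, and 48 mod 4 = 0, so s^48(C) = s^0(C).
So s^48(C) = C.

C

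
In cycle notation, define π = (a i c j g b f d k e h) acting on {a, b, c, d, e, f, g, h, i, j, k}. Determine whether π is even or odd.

The cycle lengths are 11.
A cycle of length ℓ contributes ℓ−1 transpositions, so π is a product of 10 transpositions — even.

even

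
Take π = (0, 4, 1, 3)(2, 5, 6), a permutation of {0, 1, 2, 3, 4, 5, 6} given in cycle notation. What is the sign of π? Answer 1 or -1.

The cycle lengths are 4, 3.
A cycle is odd iff its length is even; π has 1 even-length cycle, so sgn(π) = (−1)^1 and π is odd.

-1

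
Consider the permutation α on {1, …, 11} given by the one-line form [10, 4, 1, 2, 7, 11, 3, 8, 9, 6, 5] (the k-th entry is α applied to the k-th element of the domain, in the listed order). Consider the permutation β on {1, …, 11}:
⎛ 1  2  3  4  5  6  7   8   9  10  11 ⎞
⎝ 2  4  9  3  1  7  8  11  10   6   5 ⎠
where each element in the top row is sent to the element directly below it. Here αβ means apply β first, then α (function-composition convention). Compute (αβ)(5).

10

(αβ)(5) = α(β(5)). β(5) = 1, then α(1) = 10. So (αβ)(5) = 10.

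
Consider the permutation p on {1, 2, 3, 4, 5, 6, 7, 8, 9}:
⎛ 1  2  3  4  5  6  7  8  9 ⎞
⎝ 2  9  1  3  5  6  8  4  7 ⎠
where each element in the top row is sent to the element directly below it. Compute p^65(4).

Tracing 4 → 3 → … returns to 4 after 7 steps, so 4 lies in a 7-cycle (1, 2, 9, 7, 8, 4, 3).
On a 7-cycle, p^7 is the identity, so p^65 = p^2 there (65 ≡ 2 mod 7).
Stepping 2 places around the cycle: 4 → 3 → 1.

1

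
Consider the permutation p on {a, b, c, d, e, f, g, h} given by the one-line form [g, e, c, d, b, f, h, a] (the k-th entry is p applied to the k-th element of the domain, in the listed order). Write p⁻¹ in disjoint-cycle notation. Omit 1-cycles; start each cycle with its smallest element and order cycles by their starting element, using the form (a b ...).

First write p in disjoint cycles: (a g h)(b e).
The inverse reverses every cycle; in canonical form, p⁻¹ = (a h g)(b e).

(a h g)(b e)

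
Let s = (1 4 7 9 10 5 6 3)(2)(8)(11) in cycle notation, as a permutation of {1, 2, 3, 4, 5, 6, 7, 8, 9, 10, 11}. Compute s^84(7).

7 lies in the 8-cycle (1 4 7 9 10 5 6 3).
On an 8-cycle, s^8 is the identity, so s^84 = s^4 there (84 ≡ 4 mod 8).
Stepping 4 places around the cycle: 7 → 9 → 10 → 5 → 6.

6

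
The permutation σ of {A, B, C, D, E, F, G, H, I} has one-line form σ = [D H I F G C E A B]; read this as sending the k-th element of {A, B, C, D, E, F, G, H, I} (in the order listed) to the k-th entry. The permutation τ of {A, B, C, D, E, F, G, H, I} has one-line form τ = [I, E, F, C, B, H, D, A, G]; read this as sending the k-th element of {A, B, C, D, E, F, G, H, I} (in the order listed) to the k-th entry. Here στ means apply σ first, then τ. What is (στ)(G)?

B

First apply σ: σ(G) = E, then τ(E) = B. Thus (στ)(G) = B.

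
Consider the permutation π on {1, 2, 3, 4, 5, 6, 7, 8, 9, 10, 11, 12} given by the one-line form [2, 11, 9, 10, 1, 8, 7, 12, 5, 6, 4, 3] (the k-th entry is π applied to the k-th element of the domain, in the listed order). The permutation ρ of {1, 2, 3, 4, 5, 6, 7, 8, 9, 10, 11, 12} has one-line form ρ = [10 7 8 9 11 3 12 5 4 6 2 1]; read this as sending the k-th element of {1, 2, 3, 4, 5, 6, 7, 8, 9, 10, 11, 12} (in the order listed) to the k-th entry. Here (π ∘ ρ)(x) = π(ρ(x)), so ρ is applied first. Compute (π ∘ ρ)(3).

(π ∘ ρ)(3) = π(ρ(3)). ρ(3) = 8, then π(8) = 12. So (π ∘ ρ)(3) = 12.

12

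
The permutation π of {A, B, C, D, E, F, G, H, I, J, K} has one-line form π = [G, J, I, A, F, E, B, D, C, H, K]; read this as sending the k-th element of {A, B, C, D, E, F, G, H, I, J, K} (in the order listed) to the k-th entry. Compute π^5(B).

Tracing B → J → … returns to B after 6 steps, so B lies in a 6-cycle (A G B J H D).
Advancing 5 steps from B: B → J → H → D → A → G.

G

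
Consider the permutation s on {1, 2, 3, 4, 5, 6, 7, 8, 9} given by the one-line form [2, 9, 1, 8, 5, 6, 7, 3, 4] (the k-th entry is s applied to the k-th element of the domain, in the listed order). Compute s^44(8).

1

Tracing 8 → 3 → … returns to 8 after 6 steps, so 8 lies in a 6-cycle (1, 2, 9, 4, 8, 3).
Powers repeat with period 6 on this cycle, and 44 mod 6 = 2, so s^44(8) = s^2(8).
Advancing 2 steps from 8: 8 → 3 → 1.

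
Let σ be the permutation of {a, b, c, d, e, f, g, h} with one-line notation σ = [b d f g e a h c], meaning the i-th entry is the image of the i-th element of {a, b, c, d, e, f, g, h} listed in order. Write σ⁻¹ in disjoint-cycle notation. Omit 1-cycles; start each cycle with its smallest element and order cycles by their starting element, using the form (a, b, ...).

First write σ in disjoint cycles: (a, b, d, g, h, c, f).
Reversing each cycle (and rotating so the smallest element leads) gives σ⁻¹ = (a, f, c, h, g, d, b).

(a, f, c, h, g, d, b)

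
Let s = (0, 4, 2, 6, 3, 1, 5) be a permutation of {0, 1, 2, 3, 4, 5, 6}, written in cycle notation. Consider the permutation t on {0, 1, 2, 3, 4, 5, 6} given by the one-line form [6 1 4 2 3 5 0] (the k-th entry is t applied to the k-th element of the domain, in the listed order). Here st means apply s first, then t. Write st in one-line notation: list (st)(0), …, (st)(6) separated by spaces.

3 5 0 1 4 6 2

(st)(x) = t(s(x)). Computing each image: t(s(0)) = t(4) = 3, t(s(1)) = t(5) = 5, t(s(2)) = t(6) = 0, t(s(3)) = t(1) = 1, t(s(4)) = t(2) = 4, t(s(5)) = t(0) = 6, t(s(6)) = t(3) = 2.
Hence st = [3 5 0 1 4 6 2].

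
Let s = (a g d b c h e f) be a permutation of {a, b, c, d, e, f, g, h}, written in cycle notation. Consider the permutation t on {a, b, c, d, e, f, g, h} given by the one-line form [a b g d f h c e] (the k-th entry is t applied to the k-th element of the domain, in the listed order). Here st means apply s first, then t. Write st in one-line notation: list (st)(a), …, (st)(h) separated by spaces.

c g e b h a d f

Chase each element through s then t: a → g → c; b → c → g; c → h → e; d → b → b; e → f → h; f → a → a; g → d → d; h → e → f.
Collecting the images, st = [c g e b h a d f].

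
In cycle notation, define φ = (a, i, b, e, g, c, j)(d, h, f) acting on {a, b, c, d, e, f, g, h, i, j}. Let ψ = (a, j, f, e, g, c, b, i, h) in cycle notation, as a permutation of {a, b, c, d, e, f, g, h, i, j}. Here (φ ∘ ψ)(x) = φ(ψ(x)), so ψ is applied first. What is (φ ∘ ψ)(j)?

First apply ψ: ψ(j) = f, then φ(f) = d. Thus (φ ∘ ψ)(j) = d.

d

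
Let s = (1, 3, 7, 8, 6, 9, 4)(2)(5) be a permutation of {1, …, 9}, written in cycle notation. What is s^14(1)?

1 lies in the 7-cycle (1, 3, 7, 8, 6, 9, 4).
On a 7-cycle, s^7 is the identity, so s^14 = s^0 there (14 ≡ 0 mod 7).
So s^14(1) = 1.

1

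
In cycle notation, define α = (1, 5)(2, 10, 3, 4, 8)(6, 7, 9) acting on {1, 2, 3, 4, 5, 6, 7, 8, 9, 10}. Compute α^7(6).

7

6 lies in the 3-cycle (6, 7, 9).
Powers repeat with period 3 on this cycle, and 7 mod 3 = 1, so α^7(6) = α^1(6).
Stepping 1 place around the cycle: 6 → 7.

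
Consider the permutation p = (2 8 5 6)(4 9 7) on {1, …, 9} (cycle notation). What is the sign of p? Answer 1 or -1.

-1

The cycle lengths are 4, 3, 1, 1.
A cycle is odd iff its length is even; p has 1 even-length cycle, so sgn(p) = (−1)^1 and p is odd.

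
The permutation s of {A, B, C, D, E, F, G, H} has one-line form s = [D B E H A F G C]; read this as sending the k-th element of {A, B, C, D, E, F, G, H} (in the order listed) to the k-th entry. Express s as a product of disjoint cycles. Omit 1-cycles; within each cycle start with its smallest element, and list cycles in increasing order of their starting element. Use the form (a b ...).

Start at A and follow images: A → D → H → C → E → A, giving the cycle (A D H C E).
Repeating from the next unused element and collecting all non-trivial cycles gives (A D H C E).

(A D H C E)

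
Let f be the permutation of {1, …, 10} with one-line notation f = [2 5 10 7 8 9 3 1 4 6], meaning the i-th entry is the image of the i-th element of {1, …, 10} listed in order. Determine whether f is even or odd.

even

In disjoint-cycle form the cycle lengths are 6, 4.
A cycle of length ℓ contributes ℓ−1 transpositions, so f is a product of 5 + 3 = 8 transpositions — even.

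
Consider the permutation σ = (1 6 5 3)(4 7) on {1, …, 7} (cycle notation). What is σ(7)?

Within (4 7), 7 ↦ 4.

4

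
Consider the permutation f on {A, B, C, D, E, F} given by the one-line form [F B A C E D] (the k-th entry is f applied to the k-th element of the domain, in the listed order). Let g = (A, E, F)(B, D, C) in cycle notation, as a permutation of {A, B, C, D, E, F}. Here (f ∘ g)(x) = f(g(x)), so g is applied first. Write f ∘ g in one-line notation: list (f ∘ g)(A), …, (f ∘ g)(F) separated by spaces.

(f ∘ g)(x) = f(g(x)). Computing each image: f(g(A)) = f(E) = E, f(g(B)) = f(D) = C, f(g(C)) = f(B) = B, f(g(D)) = f(C) = A, f(g(E)) = f(F) = D, f(g(F)) = f(A) = F.
Hence f ∘ g = [E C B A D F].

E C B A D F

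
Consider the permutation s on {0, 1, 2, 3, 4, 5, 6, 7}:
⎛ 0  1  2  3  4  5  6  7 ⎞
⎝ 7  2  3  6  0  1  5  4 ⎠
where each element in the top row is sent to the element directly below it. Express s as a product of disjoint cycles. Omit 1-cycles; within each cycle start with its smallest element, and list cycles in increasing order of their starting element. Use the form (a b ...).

(0 7 4)(1 2 3 6 5)

Iterating s from 0 gives 0 → 7 → 4 → 0; that is the 3-cycle (0 7 4).
Continuing from each remaining unvisited element yields (0 7 4)(1 2 3 6 5).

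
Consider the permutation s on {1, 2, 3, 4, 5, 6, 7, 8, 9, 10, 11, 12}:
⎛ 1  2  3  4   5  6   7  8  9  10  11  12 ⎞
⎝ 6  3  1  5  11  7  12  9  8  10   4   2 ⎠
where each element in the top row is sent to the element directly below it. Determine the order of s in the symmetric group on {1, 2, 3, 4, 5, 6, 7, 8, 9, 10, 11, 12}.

The disjoint-cycle form of s has cycle lengths 6, 3, 2, 1.
The order of s is the least common multiple of its cycle lengths: lcm(6, 3, 2) = 6.

6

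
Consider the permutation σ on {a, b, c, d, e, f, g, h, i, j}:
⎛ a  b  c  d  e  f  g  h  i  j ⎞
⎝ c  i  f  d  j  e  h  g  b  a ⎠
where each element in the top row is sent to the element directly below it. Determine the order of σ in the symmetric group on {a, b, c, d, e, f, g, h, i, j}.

Writing σ as disjoint cycles, the cycle lengths are 5, 2, 2, 1.
The order is lcm(5, 2, 2) = 10.

10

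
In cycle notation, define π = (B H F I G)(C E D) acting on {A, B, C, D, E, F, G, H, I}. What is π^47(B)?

B lies in the 5-cycle (B H F I G).
Since the cycle has length 5, π^47 acts on it the same as π^2 (47 mod 5 = 2).
Advancing 2 steps from B: B → H → F.

F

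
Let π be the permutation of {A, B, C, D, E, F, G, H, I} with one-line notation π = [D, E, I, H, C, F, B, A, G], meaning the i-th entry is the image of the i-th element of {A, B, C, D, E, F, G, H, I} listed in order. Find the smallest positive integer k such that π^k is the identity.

Writing π as disjoint cycles, the cycle lengths are 5, 3, 1.
Since disjoint cycles commute, ord(π) = lcm(5, 3) = 15.

15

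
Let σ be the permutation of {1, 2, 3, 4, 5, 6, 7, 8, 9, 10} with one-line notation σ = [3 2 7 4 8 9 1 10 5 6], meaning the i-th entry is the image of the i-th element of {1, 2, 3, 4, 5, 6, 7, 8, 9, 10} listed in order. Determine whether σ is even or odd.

even

In disjoint-cycle form the cycle lengths are 5, 3, 1, 1.
A cycle of length ℓ contributes ℓ−1 transpositions, so σ is a product of 4 + 2 = 6 transpositions — even.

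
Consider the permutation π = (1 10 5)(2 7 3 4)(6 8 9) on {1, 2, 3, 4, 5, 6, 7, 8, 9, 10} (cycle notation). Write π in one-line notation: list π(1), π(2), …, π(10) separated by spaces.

Image by image: 1↦10, 2↦7, 3↦4, 4↦2, 5↦1, 6↦8, 7↦3, 8↦9, 9↦6, 10↦5.
Listing these in domain order gives 10 7 4 2 1 8 3 9 6 5.

10 7 4 2 1 8 3 9 6 5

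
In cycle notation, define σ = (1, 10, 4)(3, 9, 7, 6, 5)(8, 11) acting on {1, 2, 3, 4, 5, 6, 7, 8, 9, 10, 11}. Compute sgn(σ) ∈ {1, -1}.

The cycle lengths are 5, 3, 2, 1.
A cycle of length ℓ contributes ℓ−1 transpositions, so σ is a product of 4 + 2 + 1 = 7 transpositions — odd.

-1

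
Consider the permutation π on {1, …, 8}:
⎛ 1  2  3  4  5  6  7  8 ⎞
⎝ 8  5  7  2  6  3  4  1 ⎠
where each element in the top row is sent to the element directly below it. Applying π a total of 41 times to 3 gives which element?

Tracing 3 → 7 → … returns to 3 after 6 steps, so 3 lies in a 6-cycle (2, 5, 6, 3, 7, 4).
On a 6-cycle, π^6 is the identity, so π^41 = π^5 there (41 ≡ 5 mod 6).
Stepping 5 places around the cycle: 3 → 7 → 4 → 2 → 5 → 6.

6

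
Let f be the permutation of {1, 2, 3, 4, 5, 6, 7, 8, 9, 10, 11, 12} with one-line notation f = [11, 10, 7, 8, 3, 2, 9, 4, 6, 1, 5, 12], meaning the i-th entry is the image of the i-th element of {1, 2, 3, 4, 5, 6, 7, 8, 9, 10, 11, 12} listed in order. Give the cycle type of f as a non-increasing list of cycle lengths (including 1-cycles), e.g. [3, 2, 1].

[9, 2, 1]

The disjoint cycles are (1 11 5 3 7 9 6 2 10)(4 8)(12), with lengths 9, 2, 1 in non-increasing order.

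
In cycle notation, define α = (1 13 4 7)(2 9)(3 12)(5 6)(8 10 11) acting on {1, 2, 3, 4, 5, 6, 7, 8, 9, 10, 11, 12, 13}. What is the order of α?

The cycle type of α is (4, 3, 2, 2, 2).
Since disjoint cycles commute, ord(α) = lcm(4, 3, 2, 2, 2) = 12.

12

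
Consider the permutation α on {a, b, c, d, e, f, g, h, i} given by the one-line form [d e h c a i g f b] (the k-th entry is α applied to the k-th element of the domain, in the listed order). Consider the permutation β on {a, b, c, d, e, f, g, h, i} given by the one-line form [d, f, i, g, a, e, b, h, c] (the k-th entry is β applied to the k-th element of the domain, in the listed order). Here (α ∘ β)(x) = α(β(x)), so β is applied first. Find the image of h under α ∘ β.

First apply β: β(h) = h, then α(h) = f. Thus (α ∘ β)(h) = f.

f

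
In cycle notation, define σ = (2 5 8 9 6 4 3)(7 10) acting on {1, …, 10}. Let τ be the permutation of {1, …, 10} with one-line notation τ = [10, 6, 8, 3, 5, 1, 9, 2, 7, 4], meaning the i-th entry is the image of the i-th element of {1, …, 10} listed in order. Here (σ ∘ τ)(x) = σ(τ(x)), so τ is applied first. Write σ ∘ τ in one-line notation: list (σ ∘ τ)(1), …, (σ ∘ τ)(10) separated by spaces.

7 4 9 2 8 1 6 5 10 3

Chase each element through τ then σ: 1 → 10 → 7; 2 → 6 → 4; 3 → 8 → 9; 4 → 3 → 2; 5 → 5 → 8; 6 → 1 → 1; 7 → 9 → 6; 8 → 2 → 5; 9 → 7 → 10; 10 → 4 → 3.
Collecting the images, σ ∘ τ = [7 4 9 2 8 1 6 5 10 3].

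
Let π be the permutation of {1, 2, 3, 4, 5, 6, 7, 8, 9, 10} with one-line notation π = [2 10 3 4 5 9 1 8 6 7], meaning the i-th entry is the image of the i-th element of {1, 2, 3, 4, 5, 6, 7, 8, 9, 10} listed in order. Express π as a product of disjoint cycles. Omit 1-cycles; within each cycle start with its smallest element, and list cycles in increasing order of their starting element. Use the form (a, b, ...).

Start at 1 and follow images: 1 → 2 → 10 → 7 → 1, giving the cycle (1, 2, 10, 7).
Repeating from the next unused element and collecting all non-trivial cycles gives (1, 2, 10, 7)(6, 9).

(1, 2, 10, 7)(6, 9)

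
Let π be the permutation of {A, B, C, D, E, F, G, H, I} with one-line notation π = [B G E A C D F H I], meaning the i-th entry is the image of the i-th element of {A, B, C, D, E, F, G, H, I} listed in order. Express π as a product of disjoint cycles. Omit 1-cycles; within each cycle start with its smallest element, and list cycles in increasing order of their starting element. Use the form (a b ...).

(A B G F D)(C E)

Iterating π from A gives A → B → G → F → D → A; that is the 5-cycle (A B G F D).
Repeating from the next unused element and collecting all non-trivial cycles gives (A B G F D)(C E).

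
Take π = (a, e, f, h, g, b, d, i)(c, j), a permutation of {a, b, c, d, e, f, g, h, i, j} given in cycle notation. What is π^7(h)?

f

h lies in the 8-cycle (a, e, f, h, g, b, d, i).
Stepping 7 places around the cycle: h → g → b → d → i → a → e → f.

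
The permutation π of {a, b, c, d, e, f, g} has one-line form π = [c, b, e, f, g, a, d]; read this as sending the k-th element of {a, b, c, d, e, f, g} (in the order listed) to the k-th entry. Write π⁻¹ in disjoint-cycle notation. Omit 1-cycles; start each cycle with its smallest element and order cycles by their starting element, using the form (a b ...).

First write π in disjoint cycles: (a c e g d f).
The inverse reverses every cycle; in canonical form, π⁻¹ = (a f d g e c).

(a f d g e c)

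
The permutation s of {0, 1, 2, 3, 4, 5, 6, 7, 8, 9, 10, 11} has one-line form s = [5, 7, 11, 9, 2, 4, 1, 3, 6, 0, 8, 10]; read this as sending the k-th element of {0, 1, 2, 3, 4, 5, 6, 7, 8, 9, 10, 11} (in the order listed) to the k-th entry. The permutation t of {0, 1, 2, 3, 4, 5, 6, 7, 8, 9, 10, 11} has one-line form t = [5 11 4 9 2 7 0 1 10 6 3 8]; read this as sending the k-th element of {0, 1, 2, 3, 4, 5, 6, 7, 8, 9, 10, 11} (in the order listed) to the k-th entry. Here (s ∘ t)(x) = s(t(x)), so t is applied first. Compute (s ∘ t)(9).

t(9) = 6, then s(6) = 1; composing gives (s ∘ t)(9) = 1.

1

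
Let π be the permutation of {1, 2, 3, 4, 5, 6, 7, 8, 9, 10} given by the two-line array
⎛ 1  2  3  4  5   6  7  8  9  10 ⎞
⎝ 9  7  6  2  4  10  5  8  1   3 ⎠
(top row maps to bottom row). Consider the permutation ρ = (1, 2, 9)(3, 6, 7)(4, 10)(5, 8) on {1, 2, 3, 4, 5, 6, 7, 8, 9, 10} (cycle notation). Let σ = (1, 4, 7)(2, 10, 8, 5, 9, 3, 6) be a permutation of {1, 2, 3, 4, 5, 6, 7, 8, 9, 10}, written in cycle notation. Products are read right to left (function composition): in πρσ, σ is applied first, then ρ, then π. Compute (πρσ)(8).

8

Apply the permutations in order: σ(8) = 5, then ρ(5) = 8, then π(8) = 8. So (πρσ)(8) = 8.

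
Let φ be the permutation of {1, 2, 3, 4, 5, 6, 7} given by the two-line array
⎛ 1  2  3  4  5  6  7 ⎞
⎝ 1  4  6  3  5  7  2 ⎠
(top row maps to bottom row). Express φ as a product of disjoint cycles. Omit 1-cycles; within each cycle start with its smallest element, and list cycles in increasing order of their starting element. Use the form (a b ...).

From 2: 2 → 4 → 3 → 6 → 7 → 2, closing the cycle (2 4 3 6 7).
Continuing from each remaining unvisited element yields (2 4 3 6 7).

(2 4 3 6 7)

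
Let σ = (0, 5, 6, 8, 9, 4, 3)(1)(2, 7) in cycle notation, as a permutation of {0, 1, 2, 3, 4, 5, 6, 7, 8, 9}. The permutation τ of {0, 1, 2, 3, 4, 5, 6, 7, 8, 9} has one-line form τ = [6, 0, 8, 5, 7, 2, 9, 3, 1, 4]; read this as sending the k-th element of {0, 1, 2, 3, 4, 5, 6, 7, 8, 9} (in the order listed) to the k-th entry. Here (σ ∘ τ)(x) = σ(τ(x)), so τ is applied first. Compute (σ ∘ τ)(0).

First apply τ: τ(0) = 6, then σ(6) = 8. Thus (σ ∘ τ)(0) = 8.

8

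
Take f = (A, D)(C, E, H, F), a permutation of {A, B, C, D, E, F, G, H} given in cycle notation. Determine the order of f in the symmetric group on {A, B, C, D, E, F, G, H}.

The cycle type of f is (4, 2, 1, 1).
The order of f is the least common multiple of its cycle lengths: lcm(4, 2) = 4.

4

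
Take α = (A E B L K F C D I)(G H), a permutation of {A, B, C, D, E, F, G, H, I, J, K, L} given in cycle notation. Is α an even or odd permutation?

odd

The cycle lengths are 9, 2, 1.
A cycle of length ℓ contributes ℓ−1 transpositions, so α is a product of 8 + 1 = 9 transpositions — odd.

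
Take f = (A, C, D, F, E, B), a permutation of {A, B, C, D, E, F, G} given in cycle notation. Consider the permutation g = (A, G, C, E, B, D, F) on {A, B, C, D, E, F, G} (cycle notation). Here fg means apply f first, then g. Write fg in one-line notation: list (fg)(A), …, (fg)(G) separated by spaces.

Chase each element through f then g: A → C → E; B → A → G; C → D → F; D → F → A; E → B → D; F → E → B; G → G → C.
So fg in one-line form is E G F A D B C.

E G F A D B C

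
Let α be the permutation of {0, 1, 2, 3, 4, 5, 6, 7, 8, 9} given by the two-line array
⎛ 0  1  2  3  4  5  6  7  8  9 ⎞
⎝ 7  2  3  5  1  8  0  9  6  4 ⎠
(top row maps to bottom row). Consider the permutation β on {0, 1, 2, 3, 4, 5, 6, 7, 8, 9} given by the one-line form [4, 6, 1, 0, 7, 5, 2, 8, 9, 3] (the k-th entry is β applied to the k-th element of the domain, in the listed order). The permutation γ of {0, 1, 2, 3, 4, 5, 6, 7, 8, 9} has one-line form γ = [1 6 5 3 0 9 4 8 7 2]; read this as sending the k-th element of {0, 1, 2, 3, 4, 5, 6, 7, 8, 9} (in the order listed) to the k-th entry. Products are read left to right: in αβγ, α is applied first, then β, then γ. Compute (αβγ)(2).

(αβγ)(2) = γ(β(α(2))). α(2) = 3, then β(3) = 0, then γ(0) = 1, so the result is 1.

1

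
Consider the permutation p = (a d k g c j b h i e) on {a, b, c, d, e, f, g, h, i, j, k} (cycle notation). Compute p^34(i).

i lies in the 10-cycle (a d k g c j b h i e).
Since the cycle has length 10, p^34 acts on it the same as p^4 (34 mod 10 = 4).
Advancing 4 steps from i: i → e → a → d → k.

k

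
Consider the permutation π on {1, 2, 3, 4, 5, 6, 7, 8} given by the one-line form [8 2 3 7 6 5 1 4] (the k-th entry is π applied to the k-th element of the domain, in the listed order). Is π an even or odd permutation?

even

In disjoint-cycle form the cycle lengths are 4, 2, 1, 1.
A cycle is odd iff its length is even; π has 2 even-length cycles, so sgn(π) = (−1)^2 and π is even.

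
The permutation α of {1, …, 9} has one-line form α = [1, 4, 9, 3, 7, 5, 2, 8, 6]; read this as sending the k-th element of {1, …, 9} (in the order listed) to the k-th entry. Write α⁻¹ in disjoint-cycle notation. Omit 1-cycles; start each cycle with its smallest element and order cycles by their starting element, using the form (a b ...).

(2 7 5 6 9 3 4)

The cycle decomposition of α is (2 4 3 9 6 5 7).
The inverse reverses every cycle; in canonical form, α⁻¹ = (2 7 5 6 9 3 4).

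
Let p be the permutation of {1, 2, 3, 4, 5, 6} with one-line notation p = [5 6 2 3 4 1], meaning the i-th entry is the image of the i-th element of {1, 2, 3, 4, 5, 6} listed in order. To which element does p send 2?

6

2 is element number 2 of the domain, and entry number 2 of the one-line form is 6, so p(2) = 6.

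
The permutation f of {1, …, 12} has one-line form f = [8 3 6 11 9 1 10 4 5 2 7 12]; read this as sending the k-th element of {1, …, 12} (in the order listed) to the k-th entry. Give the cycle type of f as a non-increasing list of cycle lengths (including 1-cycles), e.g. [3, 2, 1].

[9, 2, 1]

The disjoint cycles are (1, 8, 4, 11, 7, 10, 2, 3, 6)(5, 9)(12), with lengths 9, 2, 1 in non-increasing order.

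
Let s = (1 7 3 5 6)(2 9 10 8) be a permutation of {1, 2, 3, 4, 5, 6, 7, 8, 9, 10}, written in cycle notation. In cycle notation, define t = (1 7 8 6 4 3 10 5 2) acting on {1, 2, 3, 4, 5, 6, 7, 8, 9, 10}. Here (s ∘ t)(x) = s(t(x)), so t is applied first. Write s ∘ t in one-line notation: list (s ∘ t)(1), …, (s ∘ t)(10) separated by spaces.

3 7 8 5 9 4 2 1 10 6

(s ∘ t)(x) = s(t(x)). Computing each image: s(t(1)) = s(7) = 3, s(t(2)) = s(1) = 7, s(t(3)) = s(10) = 8, s(t(4)) = s(3) = 5, s(t(5)) = s(2) = 9, s(t(6)) = s(4) = 4, s(t(7)) = s(8) = 2, s(t(8)) = s(6) = 1, s(t(9)) = s(9) = 10, s(t(10)) = s(5) = 6.
Hence s ∘ t = [3 7 8 5 9 4 2 1 10 6].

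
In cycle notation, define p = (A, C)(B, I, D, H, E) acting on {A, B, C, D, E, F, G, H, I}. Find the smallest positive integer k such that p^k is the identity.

The cycle type of p is (5, 2, 1, 1).
The order is lcm(5, 2) = 10.

10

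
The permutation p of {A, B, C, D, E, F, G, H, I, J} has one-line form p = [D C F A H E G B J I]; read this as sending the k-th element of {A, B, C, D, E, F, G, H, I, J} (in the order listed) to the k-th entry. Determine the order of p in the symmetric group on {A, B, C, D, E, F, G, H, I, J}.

10

Writing p as disjoint cycles, the cycle lengths are 5, 2, 2, 1.
Since disjoint cycles commute, ord(p) = lcm(5, 2, 2) = 10.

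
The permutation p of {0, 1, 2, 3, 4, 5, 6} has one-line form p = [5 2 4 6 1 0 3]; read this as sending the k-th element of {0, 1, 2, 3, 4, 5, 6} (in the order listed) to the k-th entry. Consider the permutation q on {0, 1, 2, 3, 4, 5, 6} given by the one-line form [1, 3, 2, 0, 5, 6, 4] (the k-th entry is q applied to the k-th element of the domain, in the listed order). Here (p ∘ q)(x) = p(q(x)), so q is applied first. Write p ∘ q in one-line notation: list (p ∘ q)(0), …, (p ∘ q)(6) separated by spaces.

2 6 4 5 0 3 1

Chase each element through q then p: 0 → 1 → 2; 1 → 3 → 6; 2 → 2 → 4; 3 → 0 → 5; 4 → 5 → 0; 5 → 6 → 3; 6 → 4 → 1.
Collecting the images, p ∘ q = [2 6 4 5 0 3 1].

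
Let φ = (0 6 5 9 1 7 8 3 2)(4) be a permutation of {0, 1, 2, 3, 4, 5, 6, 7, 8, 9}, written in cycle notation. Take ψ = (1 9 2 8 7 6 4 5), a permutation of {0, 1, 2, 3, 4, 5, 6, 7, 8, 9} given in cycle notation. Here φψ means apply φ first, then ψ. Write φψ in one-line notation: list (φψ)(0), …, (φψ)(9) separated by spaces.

4 6 0 8 5 2 1 7 3 9

Chase each element through φ then ψ: 0 → 6 → 4; 1 → 7 → 6; 2 → 0 → 0; 3 → 2 → 8; 4 → 4 → 5; 5 → 9 → 2; 6 → 5 → 1; 7 → 8 → 7; 8 → 3 → 3; 9 → 1 → 9.
So φψ in one-line form is 4 6 0 8 5 2 1 7 3 9.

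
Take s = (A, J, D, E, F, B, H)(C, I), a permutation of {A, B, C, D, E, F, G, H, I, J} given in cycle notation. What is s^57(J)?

J lies in the 7-cycle (A, J, D, E, F, B, H).
Since the cycle has length 7, s^57 acts on it the same as s^1 (57 mod 7 = 1).
Stepping 1 place around the cycle: J → D.

D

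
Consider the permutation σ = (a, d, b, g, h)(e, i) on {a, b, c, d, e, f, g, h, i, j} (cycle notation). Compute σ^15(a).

a lies in the 5-cycle (a, d, b, g, h).
Powers repeat with period 5 on this cycle, and 15 mod 5 = 0, so σ^15(a) = σ^0(a).
So σ^15(a) = a.

a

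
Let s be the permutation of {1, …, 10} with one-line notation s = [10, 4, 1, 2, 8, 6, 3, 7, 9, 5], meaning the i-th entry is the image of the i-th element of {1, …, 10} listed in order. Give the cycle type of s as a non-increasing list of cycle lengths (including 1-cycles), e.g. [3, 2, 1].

The disjoint cycles are (1 10 5 8 7 3)(2 4)(6)(9), with lengths 6, 2, 1, 1 in non-increasing order.

[6, 2, 1, 1]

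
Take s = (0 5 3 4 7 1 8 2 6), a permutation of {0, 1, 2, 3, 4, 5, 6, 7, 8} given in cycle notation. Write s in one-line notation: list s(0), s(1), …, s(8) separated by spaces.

5 8 6 4 7 3 0 1 2

Reading each image from the cycles: 0↦5, 1↦8, 2↦6, 3↦4, 4↦7, 5↦3, 6↦0, 7↦1, 8↦2.
Listing these in domain order gives 5 8 6 4 7 3 0 1 2.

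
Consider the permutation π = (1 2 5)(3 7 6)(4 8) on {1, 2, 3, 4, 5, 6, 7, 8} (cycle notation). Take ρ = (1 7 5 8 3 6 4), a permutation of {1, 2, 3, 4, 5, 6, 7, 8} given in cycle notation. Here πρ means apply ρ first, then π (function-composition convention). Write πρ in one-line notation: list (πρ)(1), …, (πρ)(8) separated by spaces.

For each element, apply ρ then π: 1 → 7 → 6; 2 → 2 → 5; 3 → 6 → 3; 4 → 1 → 2; 5 → 8 → 4; 6 → 4 → 8; 7 → 5 → 1; 8 → 3 → 7.
Collecting the images, πρ = [6 5 3 2 4 8 1 7].

6 5 3 2 4 8 1 7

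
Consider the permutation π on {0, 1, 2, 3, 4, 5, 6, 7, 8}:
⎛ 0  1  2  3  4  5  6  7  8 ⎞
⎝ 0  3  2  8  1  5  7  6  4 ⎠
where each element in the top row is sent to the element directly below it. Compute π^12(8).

8

Tracing 8 → 4 → … returns to 8 after 4 steps, so 8 lies in a 4-cycle (1 3 8 4).
On a 4-cycle, π^4 is the identity, so π^12 = π^0 there (12 ≡ 0 mod 4).
So π^12(8) = 8.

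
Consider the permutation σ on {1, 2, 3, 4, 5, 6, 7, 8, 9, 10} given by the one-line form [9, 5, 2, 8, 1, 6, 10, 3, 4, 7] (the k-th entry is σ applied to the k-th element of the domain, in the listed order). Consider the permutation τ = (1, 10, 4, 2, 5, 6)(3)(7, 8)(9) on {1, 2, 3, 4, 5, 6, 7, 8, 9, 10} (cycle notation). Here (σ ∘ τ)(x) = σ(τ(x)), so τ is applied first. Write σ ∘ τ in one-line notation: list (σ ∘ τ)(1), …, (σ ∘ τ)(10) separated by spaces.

(σ ∘ τ)(x) = σ(τ(x)). Computing each image: σ(τ(1)) = σ(10) = 7, σ(τ(2)) = σ(5) = 1, σ(τ(3)) = σ(3) = 2, σ(τ(4)) = σ(2) = 5, σ(τ(5)) = σ(6) = 6, σ(τ(6)) = σ(1) = 9, σ(τ(7)) = σ(8) = 3, σ(τ(8)) = σ(7) = 10, σ(τ(9)) = σ(9) = 4, σ(τ(10)) = σ(4) = 8.
Hence σ ∘ τ = [7 1 2 5 6 9 3 10 4 8].

7 1 2 5 6 9 3 10 4 8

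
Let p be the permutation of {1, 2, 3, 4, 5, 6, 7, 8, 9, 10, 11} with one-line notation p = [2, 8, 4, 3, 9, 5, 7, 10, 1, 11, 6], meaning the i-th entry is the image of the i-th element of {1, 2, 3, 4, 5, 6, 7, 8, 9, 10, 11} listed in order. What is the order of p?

Decomposing into disjoint cycles gives cycle lengths 8, 2, 1.
Since disjoint cycles commute, ord(p) = lcm(8, 2) = 8.

8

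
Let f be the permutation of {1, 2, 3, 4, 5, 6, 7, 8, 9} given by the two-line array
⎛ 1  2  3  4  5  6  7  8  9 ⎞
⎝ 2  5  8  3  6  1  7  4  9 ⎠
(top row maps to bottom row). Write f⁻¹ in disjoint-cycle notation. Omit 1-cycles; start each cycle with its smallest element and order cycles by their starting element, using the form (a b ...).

First write f in disjoint cycles: (1 2 5 6)(3 8 4).
The inverse reverses every cycle; in canonical form, f⁻¹ = (1 6 5 2)(3 4 8).

(1 6 5 2)(3 4 8)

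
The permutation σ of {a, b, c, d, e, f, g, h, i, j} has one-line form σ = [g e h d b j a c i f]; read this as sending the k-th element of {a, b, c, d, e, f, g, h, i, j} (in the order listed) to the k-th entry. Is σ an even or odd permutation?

In disjoint-cycle form the cycle lengths are 2, 2, 2, 2, 1, 1.
A cycle of length ℓ contributes ℓ−1 transpositions, so σ is a product of 1 + 1 + 1 + 1 = 4 transpositions — even.

even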